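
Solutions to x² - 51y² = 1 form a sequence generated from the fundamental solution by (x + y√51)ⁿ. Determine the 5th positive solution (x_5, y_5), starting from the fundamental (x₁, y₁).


Step 1: Find the fundamental solution (x₁, y₁) of x² - 51y² = 1.
  Expand √51 as a continued fraction. a₀ = ⌊√51⌋ = 7; iterate m_{k+1} = d_k·a_k − m_k, d_{k+1} = (51 − m_{k+1}²)/d_k, a_{k+1} = ⌊(a₀ + m_{k+1})/d_{k+1}⌋ (starting m₀ = 0, d₀ = 1), with convergents p_k = a_k·p_{k-1} + p_{k-2}, q_k = a_k·q_{k-1} + q_{k-2} (p₋₁ = 1, q₋₁ = 0):
  k = 0: a₀ = 7; p₀/q₀ = 7/1; p₀² − 51·q₀² = 49 − 51 = -2.
  k = 1: m = 7, d = 2, a = ⌊(7 + 7)/2⌋ = 7; p/q = (7·7 + 1)/(7·1 + 0) = 50/7; p² − 51·q² = 2500 − 2499 = 1.
  The first convergent with p² − 51·q² = 1 gives the fundamental solution (x₁, y₁) = (50, 7).
Step 2: Apply the recurrence (x_{n+1}, y_{n+1}) = (x₁x_n + 51y₁y_n, x₁y_n + y₁x_n) repeatedly.
  From (x_1, y_1) = (50, 7): x_2 = 50·50 + 51·7·7 = 4999; y_2 = 50·7 + 7·50 = 700.
  From (x_2, y_2) = (4999, 700): x_3 = 50·4999 + 51·7·700 = 499850; y_3 = 50·700 + 7·4999 = 69993.
  From (x_3, y_3) = (499850, 69993): x_4 = 50·499850 + 51·7·69993 = 49980001; y_4 = 50·69993 + 7·499850 = 6998600.
  From (x_4, y_4) = (49980001, 6998600): x_5 = 50·49980001 + 51·7·6998600 = 4997500250; y_5 = 50·6998600 + 7·49980001 = 699790007.
Step 3: Verify x_5² - 51·y_5² = 24975008748750062500 - 24975008748750062499 = 1 (should be 1). ✓

(x_1, y_1) = (50, 7); (x_5, y_5) = (4997500250, 699790007).


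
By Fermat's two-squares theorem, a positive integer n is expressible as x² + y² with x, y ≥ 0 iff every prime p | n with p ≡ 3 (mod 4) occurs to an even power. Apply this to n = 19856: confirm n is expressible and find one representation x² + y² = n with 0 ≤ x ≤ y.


Step 1: Factor n = 19856 = 2^4 · 17 · 73.
Step 2: Check the mod-4 condition on each prime factor: 2 = 2 (special); 17 ≡ 1 (mod 4), exponent 1; 73 ≡ 1 (mod 4), exponent 1.
All primes ≡ 3 (mod 4) appear to even exponent (or don't appear), so by the two-squares theorem n IS expressible as a sum of two squares.
Step 3: Build a representation. Group n = k² · m with k = 4 and m = 17 · 73 = 1241 (a product of primes ≡ 1 (mod 4)); a representation of m scales to one of n via (k·x)² + (k·y)² = k²(x² + y²). Each prime p ≡ 1 (mod 4) is itself a sum of two squares; find a² by testing p − a² for a perfect square:
  17: 17 − 1² = 16 = 4² ⇒ 17 = 1² + 4².
  73: 73 − 1² = 72, 73 − 2² = 69, 73 − 3² = 64 = 8² ⇒ 73 = 3² + 8².
  Combine using the Brahmagupta–Fibonacci identity (a² + b²)(c² + d²) = (ac − bd)² + (ad + bc)² = (ac + bd)² + (ad − bc)²:
  17 · 73 = 1241: from (1² + 4²)(3² + 8²), take (1·3 − 4·8, 1·8 + 4·3) = (3 − 32, 8 + 12) = (-29, 20); dropping signs (only squares matter) gives (29, 20); check 29² + 20² = 841 + 400 = 1241 ✓.
  Scale by k = 4: (4·29, 4·20) = (116, 80).
Step 4: Order so x ≤ y and verify: 80² + 116² = 6400 + 13456 = 19856 = n. ✓

n = 19856 = 80² + 116² (one valid representation with x ≤ y).


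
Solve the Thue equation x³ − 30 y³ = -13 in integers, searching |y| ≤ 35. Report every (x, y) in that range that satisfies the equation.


The equation is x³ - 30y³ = -13. For fixed y, x³ = 30·y³ − 13, so a solution requires the RHS to be a perfect cube.
Strategy: iterate y from -35 to 35, compute RHS = 30·y³ − 13, and check whether it is a (positive or negative) perfect cube.
Check small values of y:
  y = 0: RHS = -13 is not a perfect cube.
  y = 1: RHS = 17 is not a perfect cube.
  y = -1: RHS = -43 is not a perfect cube.
  y = 2: RHS = 227 is not a perfect cube.
  y = -2: RHS = -253 is not a perfect cube.
  y = 3: RHS = 797 is not a perfect cube.
  y = -3: RHS = -823 is not a perfect cube.
Continuing the search up to |y| = 35 finds no solutions either.
No (x, y) in the scanned range satisfies the equation.

No integer solutions with |y| ≤ 35.


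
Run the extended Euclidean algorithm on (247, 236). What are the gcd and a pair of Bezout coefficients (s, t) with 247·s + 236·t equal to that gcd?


Euclidean algorithm on (247, 236) — divide until remainder is 0:
  247 = 1 · 236 + 11
  236 = 21 · 11 + 5
  11 = 2 · 5 + 1
  5 = 5 · 1 + 0
gcd(247, 236) = 1.
Track Bezout coefficients alongside the remainders: start with r₀ = 247 = a·1 + b·0 (s = 1, t = 0) and r₁ = 236 = a·0 + b·1 (s = 0, t = 1); each new remainder r_{k+1} = r_{k-1} − q_k·r_k inherits s_{k+1} = s_{k-1} − q_k·s_k, t_{k+1} = t_{k-1} − q_k·t_k, so r_k = a·s_k + b·t_k at every step:
  q = 1: r = 11, s = 1 − 1·0 = 1, t = 0 − 1·1 = -1  (check: 247·1 + 236·(-1) = 11)
  q = 21: r = 5, s = 0 − 21·1 = -21, t = 1 − 21·(-1) = 22  (check: 247·(-21) + 236·22 = 5)
  q = 2: r = 1, s = 1 − 2·(-21) = 43, t = -1 − 2·22 = -45  (check: 247·43 + 236·(-45) = 1)
The row with r = 1 (the gcd) gives the Bezout coefficients s = 43, t = -45.
Result: 247 · (43) + 236 · (-45) = 1.

gcd(247, 236) = 1; s = 43, t = -45 (check: 247·43 + 236·(-45) = 1).


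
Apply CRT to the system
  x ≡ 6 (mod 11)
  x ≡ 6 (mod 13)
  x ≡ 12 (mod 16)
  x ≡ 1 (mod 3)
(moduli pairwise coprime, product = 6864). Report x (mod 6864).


Product of moduli M = 11 · 13 · 16 · 3 = 6864.
Merge one congruence at a time:
  Start: x ≡ 6 (mod 11).
  Combine with x ≡ 6 (mod 13); new modulus lcm = 143.
    Write x = 6 + 11·t and substitute into x ≡ 6 (mod 13): 11·t ≡ 6 − 6 = 0 (mod 13).
    The inverse of 11 mod 13 is 6 (since 11·6 = 66 = 5·13 + 1), so t ≡ 6·0 = 0 ≡ 0 (mod 13).
    Then x = 6 + 11·0 = 6, valid modulo lcm(11, 13) = 143: x ≡ 6 (mod 143).
  Combine with x ≡ 12 (mod 16); new modulus lcm = 2288.
    Write x = 6 + 143·t and substitute into x ≡ 12 (mod 16): 143·t ≡ 12 − 6 = 6 (mod 16).
    Reduce coefficients mod 16: 15·t ≡ 6 (mod 16).
    The inverse of 15 mod 16 is 15 (since 15·15 = 225 = 14·16 + 1), so t ≡ 15·6 = 90 ≡ 10 (mod 16).
    Then x = 6 + 143·10 = 1436, valid modulo lcm(143, 16) = 2288: x ≡ 1436 (mod 2288).
  Combine with x ≡ 1 (mod 3); new modulus lcm = 6864.
    Write x = 1436 + 2288·t and substitute into x ≡ 1 (mod 3): 2288·t ≡ 1 − 1436 = -1435 (mod 3).
    Reduce coefficients mod 3: 2·t ≡ 2 (mod 3).
    The inverse of 2 mod 3 is 2 (since 2·2 = 4 = 1·3 + 1), so t ≡ 2·2 = 4 ≡ 1 (mod 3).
    Then x = 1436 + 2288·1 = 3724, valid modulo lcm(2288, 3) = 6864: x ≡ 3724 (mod 6864).
Verify against each original: 3724 mod 11 = 6, 3724 mod 13 = 6, 3724 mod 16 = 12, 3724 mod 3 = 1.

x ≡ 3724 (mod 6864).


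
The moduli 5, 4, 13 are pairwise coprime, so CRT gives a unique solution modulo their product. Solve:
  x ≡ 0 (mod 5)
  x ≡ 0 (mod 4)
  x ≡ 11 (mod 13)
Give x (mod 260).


Moduli 5, 4, 13 are pairwise coprime; by CRT there is a unique solution modulo M = 5 · 4 · 13 = 260.
Solve pairwise, accumulating the modulus:
  Start with x ≡ 0 (mod 5).
  Combine with x ≡ 0 (mod 4): since gcd(5, 4) = 1, we get a unique residue mod 20.
    Write x = 0 + 5·t and substitute into x ≡ 0 (mod 4): 5·t ≡ 0 − 0 = 0 (mod 4).
    Reduce coefficients mod 4: 1·t ≡ 0 (mod 4).
    So t ≡ 0 (mod 4).
    Then x = 0 + 5·0 = 0, valid modulo lcm(5, 4) = 20: x ≡ 0 (mod 20).
  Combine with x ≡ 11 (mod 13): since gcd(20, 13) = 1, we get a unique residue mod 260.
    Write x = 0 + 20·t and substitute into x ≡ 11 (mod 13): 20·t ≡ 11 − 0 = 11 (mod 13).
    Reduce coefficients mod 13: 7·t ≡ 11 (mod 13).
    The inverse of 7 mod 13 is 2 (since 7·2 = 14 = 1·13 + 1), so t ≡ 2·11 = 22 ≡ 9 (mod 13).
    Then x = 0 + 20·9 = 180, valid modulo lcm(20, 13) = 260: x ≡ 180 (mod 260).
Verify: 180 mod 5 = 0 ✓, 180 mod 4 = 0 ✓, 180 mod 13 = 11 ✓.

x ≡ 180 (mod 260).


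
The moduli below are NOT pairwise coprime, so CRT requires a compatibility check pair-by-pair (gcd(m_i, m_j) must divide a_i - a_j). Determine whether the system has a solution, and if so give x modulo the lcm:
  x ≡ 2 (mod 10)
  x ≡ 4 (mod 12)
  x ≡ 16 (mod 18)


Moduli 10, 12, 18 are not pairwise coprime, so CRT works modulo lcm(m_i) when all pairwise compatibility conditions hold.
Pairwise compatibility: gcd(m_i, m_j) must divide a_i - a_j for every pair.
Merge one congruence at a time:
  Start: x ≡ 2 (mod 10).
  Combine with x ≡ 4 (mod 12): gcd(10, 12) = 2; 4 - 2 = 2, which IS divisible by 2, so compatible.
    Write x = 2 + 10·t and substitute into x ≡ 4 (mod 12): 10·t ≡ 4 − 2 = 2 (mod 12).
    Divide the congruence (and modulus) by g = 2: 5·t ≡ 1 (mod 6).
    The inverse of 5 mod 6 is 5 (since 5·5 = 25 = 4·6 + 1), so t ≡ 5·1 = 5 ≡ 5 (mod 6).
    Then x = 2 + 10·5 = 52, valid modulo lcm(10, 12) = 60: x ≡ 52 (mod 60).
  Combine with x ≡ 16 (mod 18): gcd(60, 18) = 6; 16 - 52 = -36, which IS divisible by 6, so compatible.
    Write x = 52 + 60·t and substitute into x ≡ 16 (mod 18): 60·t ≡ 16 − 52 = -36 (mod 18).
    Divide the congruence (and modulus) by g = 6: 10·t ≡ -6 (mod 3).
    Reduce coefficients mod 3: 1·t ≡ 0 (mod 3).
    So t ≡ 0 (mod 3).
    Then x = 52 + 60·0 = 52, valid modulo lcm(60, 18) = 180: x ≡ 52 (mod 180).
Verify: 52 mod 10 = 2, 52 mod 12 = 4, 52 mod 18 = 16.

x ≡ 52 (mod 180).


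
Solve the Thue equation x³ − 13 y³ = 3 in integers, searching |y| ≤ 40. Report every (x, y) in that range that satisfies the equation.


The equation is x³ - 13y³ = 3. For fixed y, x³ = 13·y³ + 3, so a solution requires the RHS to be a perfect cube.
Strategy: iterate y from -40 to 40, compute RHS = 13·y³ + 3, and check whether it is a (positive or negative) perfect cube.
Check small values of y:
  y = 0: RHS = 3 is not a perfect cube.
  y = 1: RHS = 16 is not a perfect cube.
  y = -1: RHS = -10 is not a perfect cube.
  y = 2: RHS = 107 is not a perfect cube.
  y = -2: RHS = -101 is not a perfect cube.
  y = 3: RHS = 354 is not a perfect cube.
  y = -3: RHS = -348 is not a perfect cube.
Continuing the search up to |y| = 40 finds no solutions either.
No (x, y) in the scanned range satisfies the equation.

No integer solutions with |y| ≤ 40.


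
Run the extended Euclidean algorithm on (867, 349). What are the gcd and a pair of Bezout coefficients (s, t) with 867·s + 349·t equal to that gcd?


Euclidean algorithm on (867, 349) — divide until remainder is 0:
  867 = 2 · 349 + 169
  349 = 2 · 169 + 11
  169 = 15 · 11 + 4
  11 = 2 · 4 + 3
  4 = 1 · 3 + 1
  3 = 3 · 1 + 0
gcd(867, 349) = 1.
Track Bezout coefficients alongside the remainders: start with r₀ = 867 = a·1 + b·0 (s = 1, t = 0) and r₁ = 349 = a·0 + b·1 (s = 0, t = 1); each new remainder r_{k+1} = r_{k-1} − q_k·r_k inherits s_{k+1} = s_{k-1} − q_k·s_k, t_{k+1} = t_{k-1} − q_k·t_k, so r_k = a·s_k + b·t_k at every step:
  q = 2: r = 169, s = 1 − 2·0 = 1, t = 0 − 2·1 = -2  (check: 867·1 + 349·(-2) = 169)
  q = 2: r = 11, s = 0 − 2·1 = -2, t = 1 − 2·(-2) = 5  (check: 867·(-2) + 349·5 = 11)
  q = 15: r = 4, s = 1 − 15·(-2) = 31, t = -2 − 15·5 = -77  (check: 867·31 + 349·(-77) = 4)
  q = 2: r = 3, s = -2 − 2·31 = -64, t = 5 − 2·(-77) = 159  (check: 867·(-64) + 349·159 = 3)
  q = 1: r = 1, s = 31 − 1·(-64) = 95, t = -77 − 1·159 = -236  (check: 867·95 + 349·(-236) = 1)
The row with r = 1 (the gcd) gives the Bezout coefficients s = 95, t = -236.
Result: 867 · (95) + 349 · (-236) = 1.

gcd(867, 349) = 1; s = 95, t = -236 (check: 867·95 + 349·(-236) = 1).


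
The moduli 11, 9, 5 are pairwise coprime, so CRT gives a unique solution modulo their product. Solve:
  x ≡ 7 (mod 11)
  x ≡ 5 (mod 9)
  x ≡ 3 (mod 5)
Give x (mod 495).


Moduli 11, 9, 5 are pairwise coprime; by CRT there is a unique solution modulo M = 11 · 9 · 5 = 495.
Solve pairwise, accumulating the modulus:
  Start with x ≡ 7 (mod 11).
  Combine with x ≡ 5 (mod 9): since gcd(11, 9) = 1, we get a unique residue mod 99.
    Write x = 7 + 11·t and substitute into x ≡ 5 (mod 9): 11·t ≡ 5 − 7 = -2 (mod 9).
    Reduce coefficients mod 9: 2·t ≡ 7 (mod 9).
    The inverse of 2 mod 9 is 5 (since 2·5 = 10 = 1·9 + 1), so t ≡ 5·7 = 35 ≡ 8 (mod 9).
    Then x = 7 + 11·8 = 95, valid modulo lcm(11, 9) = 99: x ≡ 95 (mod 99).
  Combine with x ≡ 3 (mod 5): since gcd(99, 5) = 1, we get a unique residue mod 495.
    Write x = 95 + 99·t and substitute into x ≡ 3 (mod 5): 99·t ≡ 3 − 95 = -92 (mod 5).
    Reduce coefficients mod 5: 4·t ≡ 3 (mod 5).
    The inverse of 4 mod 5 is 4 (since 4·4 = 16 = 3·5 + 1), so t ≡ 4·3 = 12 ≡ 2 (mod 5).
    Then x = 95 + 99·2 = 293, valid modulo lcm(99, 5) = 495: x ≡ 293 (mod 495).
Verify: 293 mod 11 = 7 ✓, 293 mod 9 = 5 ✓, 293 mod 5 = 3 ✓.

x ≡ 293 (mod 495).


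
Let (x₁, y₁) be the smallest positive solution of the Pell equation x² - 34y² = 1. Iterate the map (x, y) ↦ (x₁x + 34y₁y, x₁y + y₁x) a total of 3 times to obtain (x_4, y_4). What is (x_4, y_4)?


Step 1: Find the fundamental solution (x₁, y₁) of x² - 34y² = 1.
  Expand √34 as a continued fraction. a₀ = ⌊√34⌋ = 5; iterate m_{k+1} = d_k·a_k − m_k, d_{k+1} = (34 − m_{k+1}²)/d_k, a_{k+1} = ⌊(a₀ + m_{k+1})/d_{k+1}⌋ (starting m₀ = 0, d₀ = 1), with convergents p_k = a_k·p_{k-1} + p_{k-2}, q_k = a_k·q_{k-1} + q_{k-2} (p₋₁ = 1, q₋₁ = 0):
  k = 0: a₀ = 5; p₀/q₀ = 5/1; p₀² − 34·q₀² = 25 − 34 = -9.
  k = 1: m = 5, d = 9, a = ⌊(5 + 5)/9⌋ = 1; p/q = (1·5 + 1)/(1·1 + 0) = 6/1; p² − 34·q² = 36 − 34 = 2.
  k = 2: m = 4, d = 2, a = ⌊(5 + 4)/2⌋ = 4; p/q = (4·6 + 5)/(4·1 + 1) = 29/5; p² − 34·q² = 841 − 850 = -9.
  k = 3: m = 4, d = 9, a = ⌊(5 + 4)/9⌋ = 1; p/q = (1·29 + 6)/(1·5 + 1) = 35/6; p² − 34·q² = 1225 − 1224 = 1.
  The first convergent with p² − 34·q² = 1 gives the fundamental solution (x₁, y₁) = (35, 6).
Step 2: Apply the recurrence (x_{n+1}, y_{n+1}) = (x₁x_n + 34y₁y_n, x₁y_n + y₁x_n) repeatedly.
  From (x_1, y_1) = (35, 6): x_2 = 35·35 + 34·6·6 = 2449; y_2 = 35·6 + 6·35 = 420.
  From (x_2, y_2) = (2449, 420): x_3 = 35·2449 + 34·6·420 = 171395; y_3 = 35·420 + 6·2449 = 29394.
  From (x_3, y_3) = (171395, 29394): x_4 = 35·171395 + 34·6·29394 = 11995201; y_4 = 35·29394 + 6·171395 = 2057160.
Step 3: Verify x_4² - 34·y_4² = 143884847030401 - 143884847030400 = 1 (should be 1). ✓

(x_1, y_1) = (35, 6); (x_4, y_4) = (11995201, 2057160).


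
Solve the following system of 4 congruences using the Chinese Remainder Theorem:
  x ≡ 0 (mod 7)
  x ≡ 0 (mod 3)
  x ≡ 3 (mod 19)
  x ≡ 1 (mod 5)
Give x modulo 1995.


Product of moduli M = 7 · 3 · 19 · 5 = 1995.
Merge one congruence at a time:
  Start: x ≡ 0 (mod 7).
  Combine with x ≡ 0 (mod 3); new modulus lcm = 21.
    Write x = 0 + 7·t and substitute into x ≡ 0 (mod 3): 7·t ≡ 0 − 0 = 0 (mod 3).
    Reduce coefficients mod 3: 1·t ≡ 0 (mod 3).
    So t ≡ 0 (mod 3).
    Then x = 0 + 7·0 = 0, valid modulo lcm(7, 3) = 21: x ≡ 0 (mod 21).
  Combine with x ≡ 3 (mod 19); new modulus lcm = 399.
    Write x = 0 + 21·t and substitute into x ≡ 3 (mod 19): 21·t ≡ 3 − 0 = 3 (mod 19).
    Reduce coefficients mod 19: 2·t ≡ 3 (mod 19).
    The inverse of 2 mod 19 is 10 (since 2·10 = 20 = 1·19 + 1), so t ≡ 10·3 = 30 ≡ 11 (mod 19).
    Then x = 0 + 21·11 = 231, valid modulo lcm(21, 19) = 399: x ≡ 231 (mod 399).
  Combine with x ≡ 1 (mod 5); new modulus lcm = 1995.
    Write x = 231 + 399·t and substitute into x ≡ 1 (mod 5): 399·t ≡ 1 − 231 = -230 (mod 5).
    Reduce coefficients mod 5: 4·t ≡ 0 (mod 5).
    The inverse of 4 mod 5 is 4 (since 4·4 = 16 = 3·5 + 1), so t ≡ 4·0 = 0 ≡ 0 (mod 5).
    Then x = 231 + 399·0 = 231, valid modulo lcm(399, 5) = 1995: x ≡ 231 (mod 1995).
Verify against each original: 231 mod 7 = 0, 231 mod 3 = 0, 231 mod 19 = 3, 231 mod 5 = 1.

x ≡ 231 (mod 1995).


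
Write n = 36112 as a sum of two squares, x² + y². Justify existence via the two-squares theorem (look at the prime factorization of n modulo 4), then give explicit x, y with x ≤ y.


Step 1: Factor n = 36112 = 2^4 · 37 · 61.
Step 2: Check the mod-4 condition on each prime factor: 2 = 2 (special); 37 ≡ 1 (mod 4), exponent 1; 61 ≡ 1 (mod 4), exponent 1.
All primes ≡ 3 (mod 4) appear to even exponent (or don't appear), so by the two-squares theorem n IS expressible as a sum of two squares.
Step 3: Build a representation. Group n = k² · m with k = 4 and m = 37 · 61 = 2257 (a product of primes ≡ 1 (mod 4)); a representation of m scales to one of n via (k·x)² + (k·y)² = k²(x² + y²). Each prime p ≡ 1 (mod 4) is itself a sum of two squares; find a² by testing p − a² for a perfect square:
  37: 37 − 1² = 36 = 6² ⇒ 37 = 1² + 6².
  61: 61 − 1² = 60, 61 − 2² = 57, 61 − 3² = 52, 61 − 4² = 45, 61 − 5² = 36 = 6² ⇒ 61 = 5² + 6².
  Combine using the Brahmagupta–Fibonacci identity (a² + b²)(c² + d²) = (ac − bd)² + (ad + bc)² = (ac + bd)² + (ad − bc)²:
  37 · 61 = 2257: from (1² + 6²)(5² + 6²), take (1·5 − 6·6, 1·6 + 6·5) = (5 − 36, 6 + 30) = (-31, 36); dropping signs (only squares matter) gives (31, 36); check 31² + 36² = 961 + 1296 = 2257 ✓.
  Scale by k = 4: (4·31, 4·36) = (124, 144).
Step 4: Order so x ≤ y and verify: 124² + 144² = 15376 + 20736 = 36112 = n. ✓

n = 36112 = 124² + 144² (one valid representation with x ≤ y).


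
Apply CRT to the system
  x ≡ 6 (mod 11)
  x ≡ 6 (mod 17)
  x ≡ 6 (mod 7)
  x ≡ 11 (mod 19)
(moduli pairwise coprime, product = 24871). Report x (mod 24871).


Product of moduli M = 11 · 17 · 7 · 19 = 24871.
Merge one congruence at a time:
  Start: x ≡ 6 (mod 11).
  Combine with x ≡ 6 (mod 17); new modulus lcm = 187.
    Write x = 6 + 11·t and substitute into x ≡ 6 (mod 17): 11·t ≡ 6 − 6 = 0 (mod 17).
    The inverse of 11 mod 17 is 14 (since 11·14 = 154 = 9·17 + 1), so t ≡ 14·0 = 0 ≡ 0 (mod 17).
    Then x = 6 + 11·0 = 6, valid modulo lcm(11, 17) = 187: x ≡ 6 (mod 187).
  Combine with x ≡ 6 (mod 7); new modulus lcm = 1309.
    Write x = 6 + 187·t and substitute into x ≡ 6 (mod 7): 187·t ≡ 6 − 6 = 0 (mod 7).
    Reduce coefficients mod 7: 5·t ≡ 0 (mod 7).
    The inverse of 5 mod 7 is 3 (since 5·3 = 15 = 2·7 + 1), so t ≡ 3·0 = 0 ≡ 0 (mod 7).
    Then x = 6 + 187·0 = 6, valid modulo lcm(187, 7) = 1309: x ≡ 6 (mod 1309).
  Combine with x ≡ 11 (mod 19); new modulus lcm = 24871.
    Write x = 6 + 1309·t and substitute into x ≡ 11 (mod 19): 1309·t ≡ 11 − 6 = 5 (mod 19).
    Reduce coefficients mod 19: 17·t ≡ 5 (mod 19).
    The inverse of 17 mod 19 is 9 (since 17·9 = 153 = 8·19 + 1), so t ≡ 9·5 = 45 ≡ 7 (mod 19).
    Then x = 6 + 1309·7 = 9169, valid modulo lcm(1309, 19) = 24871: x ≡ 9169 (mod 24871).
Verify against each original: 9169 mod 11 = 6, 9169 mod 17 = 6, 9169 mod 7 = 6, 9169 mod 19 = 11.

x ≡ 9169 (mod 24871).


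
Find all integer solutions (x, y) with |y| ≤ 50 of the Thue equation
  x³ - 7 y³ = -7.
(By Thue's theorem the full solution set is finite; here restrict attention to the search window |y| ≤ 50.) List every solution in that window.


The equation is x³ - 7y³ = -7. For fixed y, x³ = 7·y³ − 7, so a solution requires the RHS to be a perfect cube.
Strategy: iterate y from -50 to 50, compute RHS = 7·y³ − 7, and check whether it is a (positive or negative) perfect cube.
Check small values of y:
  y = 0: RHS = -7 is not a perfect cube.
  y = 1: RHS = 0 = (0)³ ⇒ x = 0 works.
  y = -1: RHS = -14 is not a perfect cube.
  y = 2: RHS = 49 is not a perfect cube.
  y = -2: RHS = -63 is not a perfect cube.
  y = 3: RHS = 182 is not a perfect cube.
  y = -3: RHS = -196 is not a perfect cube.
Continuing the search up to |y| = 50 finds no further solutions beyond those listed.
Collected solutions: (0, 1).

Solutions (with |y| ≤ 50): (0, 1).


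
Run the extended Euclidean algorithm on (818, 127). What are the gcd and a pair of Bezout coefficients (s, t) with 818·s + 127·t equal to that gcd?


Euclidean algorithm on (818, 127) — divide until remainder is 0:
  818 = 6 · 127 + 56
  127 = 2 · 56 + 15
  56 = 3 · 15 + 11
  15 = 1 · 11 + 4
  11 = 2 · 4 + 3
  4 = 1 · 3 + 1
  3 = 3 · 1 + 0
gcd(818, 127) = 1.
Track Bezout coefficients alongside the remainders: start with r₀ = 818 = a·1 + b·0 (s = 1, t = 0) and r₁ = 127 = a·0 + b·1 (s = 0, t = 1); each new remainder r_{k+1} = r_{k-1} − q_k·r_k inherits s_{k+1} = s_{k-1} − q_k·s_k, t_{k+1} = t_{k-1} − q_k·t_k, so r_k = a·s_k + b·t_k at every step:
  q = 6: r = 56, s = 1 − 6·0 = 1, t = 0 − 6·1 = -6  (check: 818·1 + 127·(-6) = 56)
  q = 2: r = 15, s = 0 − 2·1 = -2, t = 1 − 2·(-6) = 13  (check: 818·(-2) + 127·13 = 15)
  q = 3: r = 11, s = 1 − 3·(-2) = 7, t = -6 − 3·13 = -45  (check: 818·7 + 127·(-45) = 11)
  q = 1: r = 4, s = -2 − 1·7 = -9, t = 13 − 1·(-45) = 58  (check: 818·(-9) + 127·58 = 4)
  q = 2: r = 3, s = 7 − 2·(-9) = 25, t = -45 − 2·58 = -161  (check: 818·25 + 127·(-161) = 3)
  q = 1: r = 1, s = -9 − 1·25 = -34, t = 58 − 1·(-161) = 219  (check: 818·(-34) + 127·219 = 1)
The row with r = 1 (the gcd) gives the Bezout coefficients s = -34, t = 219.
Result: 818 · (-34) + 127 · (219) = 1.

gcd(818, 127) = 1; s = -34, t = 219 (check: 818·(-34) + 127·219 = 1).


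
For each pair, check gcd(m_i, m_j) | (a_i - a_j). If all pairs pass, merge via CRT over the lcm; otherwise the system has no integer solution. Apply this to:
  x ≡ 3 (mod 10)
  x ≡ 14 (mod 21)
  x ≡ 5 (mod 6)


Moduli 10, 21, 6 are not pairwise coprime, so CRT works modulo lcm(m_i) when all pairwise compatibility conditions hold.
Pairwise compatibility: gcd(m_i, m_j) must divide a_i - a_j for every pair.
Merge one congruence at a time:
  Start: x ≡ 3 (mod 10).
  Combine with x ≡ 14 (mod 21): gcd(10, 21) = 1; 14 - 3 = 11, which IS divisible by 1, so compatible.
    Write x = 3 + 10·t and substitute into x ≡ 14 (mod 21): 10·t ≡ 14 − 3 = 11 (mod 21).
    The inverse of 10 mod 21 is 19 (since 10·19 = 190 = 9·21 + 1), so t ≡ 19·11 = 209 ≡ 20 (mod 21).
    Then x = 3 + 10·20 = 203, valid modulo lcm(10, 21) = 210: x ≡ 203 (mod 210).
  Combine with x ≡ 5 (mod 6): gcd(210, 6) = 6; 5 - 203 = -198, which IS divisible by 6, so compatible.
    Write x = 203 + 210·t and substitute into x ≡ 5 (mod 6): 210·t ≡ 5 − 203 = -198 (mod 6).
    Divide the congruence (and modulus) by g = 6: 35·t ≡ -33 (mod 1).
    Modulo 1 every t works; take t = 0.
    Then x = 203 + 210·0 = 203, valid modulo lcm(210, 6) = 210: x ≡ 203 (mod 210).
Verify: 203 mod 10 = 3, 203 mod 21 = 14, 203 mod 6 = 5.

x ≡ 203 (mod 210).


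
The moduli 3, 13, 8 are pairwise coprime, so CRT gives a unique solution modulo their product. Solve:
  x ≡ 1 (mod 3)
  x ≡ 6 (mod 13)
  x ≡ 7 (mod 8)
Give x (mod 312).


Moduli 3, 13, 8 are pairwise coprime; by CRT there is a unique solution modulo M = 3 · 13 · 8 = 312.
Solve pairwise, accumulating the modulus:
  Start with x ≡ 1 (mod 3).
  Combine with x ≡ 6 (mod 13): since gcd(3, 13) = 1, we get a unique residue mod 39.
    Write x = 1 + 3·t and substitute into x ≡ 6 (mod 13): 3·t ≡ 6 − 1 = 5 (mod 13).
    The inverse of 3 mod 13 is 9 (since 3·9 = 27 = 2·13 + 1), so t ≡ 9·5 = 45 ≡ 6 (mod 13).
    Then x = 1 + 3·6 = 19, valid modulo lcm(3, 13) = 39: x ≡ 19 (mod 39).
  Combine with x ≡ 7 (mod 8): since gcd(39, 8) = 1, we get a unique residue mod 312.
    Write x = 19 + 39·t and substitute into x ≡ 7 (mod 8): 39·t ≡ 7 − 19 = -12 (mod 8).
    Reduce coefficients mod 8: 7·t ≡ 4 (mod 8).
    The inverse of 7 mod 8 is 7 (since 7·7 = 49 = 6·8 + 1), so t ≡ 7·4 = 28 ≡ 4 (mod 8).
    Then x = 19 + 39·4 = 175, valid modulo lcm(39, 8) = 312: x ≡ 175 (mod 312).
Verify: 175 mod 3 = 1 ✓, 175 mod 13 = 6 ✓, 175 mod 8 = 7 ✓.

x ≡ 175 (mod 312).


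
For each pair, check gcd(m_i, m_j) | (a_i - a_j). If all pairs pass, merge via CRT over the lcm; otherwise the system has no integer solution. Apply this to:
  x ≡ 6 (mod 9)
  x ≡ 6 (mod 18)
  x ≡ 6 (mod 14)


Moduli 9, 18, 14 are not pairwise coprime, so CRT works modulo lcm(m_i) when all pairwise compatibility conditions hold.
Pairwise compatibility: gcd(m_i, m_j) must divide a_i - a_j for every pair.
Merge one congruence at a time:
  Start: x ≡ 6 (mod 9).
  Combine with x ≡ 6 (mod 18): gcd(9, 18) = 9; 6 - 6 = 0, which IS divisible by 9, so compatible.
    Write x = 6 + 9·t and substitute into x ≡ 6 (mod 18): 9·t ≡ 6 − 6 = 0 (mod 18).
    Divide the congruence (and modulus) by g = 9: 1·t ≡ 0 (mod 2).
    So t ≡ 0 (mod 2).
    Then x = 6 + 9·0 = 6, valid modulo lcm(9, 18) = 18: x ≡ 6 (mod 18).
  Combine with x ≡ 6 (mod 14): gcd(18, 14) = 2; 6 - 6 = 0, which IS divisible by 2, so compatible.
    Write x = 6 + 18·t and substitute into x ≡ 6 (mod 14): 18·t ≡ 6 − 6 = 0 (mod 14).
    Divide the congruence (and modulus) by g = 2: 9·t ≡ 0 (mod 7).
    Reduce coefficients mod 7: 2·t ≡ 0 (mod 7).
    The inverse of 2 mod 7 is 4 (since 2·4 = 8 = 1·7 + 1), so t ≡ 4·0 = 0 ≡ 0 (mod 7).
    Then x = 6 + 18·0 = 6, valid modulo lcm(18, 14) = 126: x ≡ 6 (mod 126).
Verify: 6 mod 9 = 6, 6 mod 18 = 6, 6 mod 14 = 6.

x ≡ 6 (mod 126).


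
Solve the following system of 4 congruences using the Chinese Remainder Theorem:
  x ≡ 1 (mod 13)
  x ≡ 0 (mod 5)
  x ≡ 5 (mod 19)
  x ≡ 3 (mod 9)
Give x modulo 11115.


Product of moduli M = 13 · 5 · 19 · 9 = 11115.
Merge one congruence at a time:
  Start: x ≡ 1 (mod 13).
  Combine with x ≡ 0 (mod 5); new modulus lcm = 65.
    Write x = 1 + 13·t and substitute into x ≡ 0 (mod 5): 13·t ≡ 0 − 1 = -1 (mod 5).
    Reduce coefficients mod 5: 3·t ≡ 4 (mod 5).
    The inverse of 3 mod 5 is 2 (since 3·2 = 6 = 1·5 + 1), so t ≡ 2·4 = 8 ≡ 3 (mod 5).
    Then x = 1 + 13·3 = 40, valid modulo lcm(13, 5) = 65: x ≡ 40 (mod 65).
  Combine with x ≡ 5 (mod 19); new modulus lcm = 1235.
    Write x = 40 + 65·t and substitute into x ≡ 5 (mod 19): 65·t ≡ 5 − 40 = -35 (mod 19).
    Reduce coefficients mod 19: 8·t ≡ 3 (mod 19).
    The inverse of 8 mod 19 is 12 (since 8·12 = 96 = 5·19 + 1), so t ≡ 12·3 = 36 ≡ 17 (mod 19).
    Then x = 40 + 65·17 = 1145, valid modulo lcm(65, 19) = 1235: x ≡ 1145 (mod 1235).
  Combine with x ≡ 3 (mod 9); new modulus lcm = 11115.
    Write x = 1145 + 1235·t and substitute into x ≡ 3 (mod 9): 1235·t ≡ 3 − 1145 = -1142 (mod 9).
    Reduce coefficients mod 9: 2·t ≡ 1 (mod 9).
    The inverse of 2 mod 9 is 5 (since 2·5 = 10 = 1·9 + 1), so t ≡ 5·1 = 5 ≡ 5 (mod 9).
    Then x = 1145 + 1235·5 = 7320, valid modulo lcm(1235, 9) = 11115: x ≡ 7320 (mod 11115).
Verify against each original: 7320 mod 13 = 1, 7320 mod 5 = 0, 7320 mod 19 = 5, 7320 mod 9 = 3.

x ≡ 7320 (mod 11115).


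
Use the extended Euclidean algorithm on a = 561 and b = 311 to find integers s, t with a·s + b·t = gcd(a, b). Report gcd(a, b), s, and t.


Euclidean algorithm on (561, 311) — divide until remainder is 0:
  561 = 1 · 311 + 250
  311 = 1 · 250 + 61
  250 = 4 · 61 + 6
  61 = 10 · 6 + 1
  6 = 6 · 1 + 0
gcd(561, 311) = 1.
Track Bezout coefficients alongside the remainders: start with r₀ = 561 = a·1 + b·0 (s = 1, t = 0) and r₁ = 311 = a·0 + b·1 (s = 0, t = 1); each new remainder r_{k+1} = r_{k-1} − q_k·r_k inherits s_{k+1} = s_{k-1} − q_k·s_k, t_{k+1} = t_{k-1} − q_k·t_k, so r_k = a·s_k + b·t_k at every step:
  q = 1: r = 250, s = 1 − 1·0 = 1, t = 0 − 1·1 = -1  (check: 561·1 + 311·(-1) = 250)
  q = 1: r = 61, s = 0 − 1·1 = -1, t = 1 − 1·(-1) = 2  (check: 561·(-1) + 311·2 = 61)
  q = 4: r = 6, s = 1 − 4·(-1) = 5, t = -1 − 4·2 = -9  (check: 561·5 + 311·(-9) = 6)
  q = 10: r = 1, s = -1 − 10·5 = -51, t = 2 − 10·(-9) = 92  (check: 561·(-51) + 311·92 = 1)
The row with r = 1 (the gcd) gives the Bezout coefficients s = -51, t = 92.
Result: 561 · (-51) + 311 · (92) = 1.

gcd(561, 311) = 1; s = -51, t = 92 (check: 561·(-51) + 311·92 = 1).


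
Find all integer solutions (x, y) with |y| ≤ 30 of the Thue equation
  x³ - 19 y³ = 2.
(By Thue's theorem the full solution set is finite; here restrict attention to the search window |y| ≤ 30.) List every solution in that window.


The equation is x³ - 19y³ = 2. For fixed y, x³ = 19·y³ + 2, so a solution requires the RHS to be a perfect cube.
Strategy: iterate y from -30 to 30, compute RHS = 19·y³ + 2, and check whether it is a (positive or negative) perfect cube.
Check small values of y:
  y = 0: RHS = 2 is not a perfect cube.
  y = 1: RHS = 21 is not a perfect cube.
  y = -1: RHS = -17 is not a perfect cube.
  y = 2: RHS = 154 is not a perfect cube.
  y = -2: RHS = -150 is not a perfect cube.
  y = 3: RHS = 515 is not a perfect cube.
  y = -3: RHS = -511 is not a perfect cube.
Continuing the search up to |y| = 30 finds no solutions either.
No (x, y) in the scanned range satisfies the equation.

No integer solutions with |y| ≤ 30.


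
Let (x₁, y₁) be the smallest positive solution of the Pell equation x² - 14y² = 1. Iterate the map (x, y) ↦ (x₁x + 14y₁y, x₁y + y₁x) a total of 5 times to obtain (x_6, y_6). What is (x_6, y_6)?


Step 1: Find the fundamental solution (x₁, y₁) of x² - 14y² = 1.
  Expand √14 as a continued fraction. a₀ = ⌊√14⌋ = 3; iterate m_{k+1} = d_k·a_k − m_k, d_{k+1} = (14 − m_{k+1}²)/d_k, a_{k+1} = ⌊(a₀ + m_{k+1})/d_{k+1}⌋ (starting m₀ = 0, d₀ = 1), with convergents p_k = a_k·p_{k-1} + p_{k-2}, q_k = a_k·q_{k-1} + q_{k-2} (p₋₁ = 1, q₋₁ = 0):
  k = 0: a₀ = 3; p₀/q₀ = 3/1; p₀² − 14·q₀² = 9 − 14 = -5.
  k = 1: m = 3, d = 5, a = ⌊(3 + 3)/5⌋ = 1; p/q = (1·3 + 1)/(1·1 + 0) = 4/1; p² − 14·q² = 16 − 14 = 2.
  k = 2: m = 2, d = 2, a = ⌊(3 + 2)/2⌋ = 2; p/q = (2·4 + 3)/(2·1 + 1) = 11/3; p² − 14·q² = 121 − 126 = -5.
  k = 3: m = 2, d = 5, a = ⌊(3 + 2)/5⌋ = 1; p/q = (1·11 + 4)/(1·3 + 1) = 15/4; p² − 14·q² = 225 − 224 = 1.
  The first convergent with p² − 14·q² = 1 gives the fundamental solution (x₁, y₁) = (15, 4).
Step 2: Apply the recurrence (x_{n+1}, y_{n+1}) = (x₁x_n + 14y₁y_n, x₁y_n + y₁x_n) repeatedly.
  From (x_1, y_1) = (15, 4): x_2 = 15·15 + 14·4·4 = 449; y_2 = 15·4 + 4·15 = 120.
  From (x_2, y_2) = (449, 120): x_3 = 15·449 + 14·4·120 = 13455; y_3 = 15·120 + 4·449 = 3596.
  From (x_3, y_3) = (13455, 3596): x_4 = 15·13455 + 14·4·3596 = 403201; y_4 = 15·3596 + 4·13455 = 107760.
  From (x_4, y_4) = (403201, 107760): x_5 = 15·403201 + 14·4·107760 = 12082575; y_5 = 15·107760 + 4·403201 = 3229204.
  From (x_5, y_5) = (12082575, 3229204): x_6 = 15·12082575 + 14·4·3229204 = 362074049; y_6 = 15·3229204 + 4·12082575 = 96768360.
Step 3: Verify x_6² - 14·y_6² = 131097616959254401 - 131097616959254400 = 1 (should be 1). ✓

(x_1, y_1) = (15, 4); (x_6, y_6) = (362074049, 96768360).


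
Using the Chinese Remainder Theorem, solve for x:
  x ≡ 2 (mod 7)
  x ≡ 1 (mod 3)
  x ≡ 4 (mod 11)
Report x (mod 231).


Moduli 7, 3, 11 are pairwise coprime; by CRT there is a unique solution modulo M = 7 · 3 · 11 = 231.
Solve pairwise, accumulating the modulus:
  Start with x ≡ 2 (mod 7).
  Combine with x ≡ 1 (mod 3): since gcd(7, 3) = 1, we get a unique residue mod 21.
    Write x = 2 + 7·t and substitute into x ≡ 1 (mod 3): 7·t ≡ 1 − 2 = -1 (mod 3).
    Reduce coefficients mod 3: 1·t ≡ 2 (mod 3).
    So t ≡ 2 (mod 3).
    Then x = 2 + 7·2 = 16, valid modulo lcm(7, 3) = 21: x ≡ 16 (mod 21).
  Combine with x ≡ 4 (mod 11): since gcd(21, 11) = 1, we get a unique residue mod 231.
    Write x = 16 + 21·t and substitute into x ≡ 4 (mod 11): 21·t ≡ 4 − 16 = -12 (mod 11).
    Reduce coefficients mod 11: 10·t ≡ 10 (mod 11).
    The inverse of 10 mod 11 is 10 (since 10·10 = 100 = 9·11 + 1), so t ≡ 10·10 = 100 ≡ 1 (mod 11).
    Then x = 16 + 21·1 = 37, valid modulo lcm(21, 11) = 231: x ≡ 37 (mod 231).
Verify: 37 mod 7 = 2 ✓, 37 mod 3 = 1 ✓, 37 mod 11 = 4 ✓.

x ≡ 37 (mod 231).


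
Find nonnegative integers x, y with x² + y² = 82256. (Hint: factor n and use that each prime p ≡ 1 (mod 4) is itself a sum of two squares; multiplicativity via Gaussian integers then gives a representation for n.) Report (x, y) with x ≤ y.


Step 1: Factor n = 82256 = 2^4 · 53 · 97.
Step 2: Check the mod-4 condition on each prime factor: 2 = 2 (special); 53 ≡ 1 (mod 4), exponent 1; 97 ≡ 1 (mod 4), exponent 1.
All primes ≡ 3 (mod 4) appear to even exponent (or don't appear), so by the two-squares theorem n IS expressible as a sum of two squares.
Step 3: Build a representation. Group n = k² · m with k = 4 and m = 53 · 97 = 5141 (a product of primes ≡ 1 (mod 4)); a representation of m scales to one of n via (k·x)² + (k·y)² = k²(x² + y²). Each prime p ≡ 1 (mod 4) is itself a sum of two squares; find a² by testing p − a² for a perfect square:
  53: 53 − 1² = 52, 53 − 2² = 49 = 7² ⇒ 53 = 2² + 7².
  97: 97 − 1² = 96, 97 − 2² = 93, 97 − 3² = 88, 97 − 4² = 81 = 9² ⇒ 97 = 4² + 9².
  Combine using the Brahmagupta–Fibonacci identity (a² + b²)(c² + d²) = (ac − bd)² + (ad + bc)² = (ac + bd)² + (ad − bc)²:
  53 · 97 = 5141: from (2² + 7²)(4² + 9²), take (2·4 − 7·9, 2·9 + 7·4) = (8 − 63, 18 + 28) = (-55, 46); dropping signs (only squares matter) gives (55, 46); check 55² + 46² = 3025 + 2116 = 5141 ✓.
  Scale by k = 4: (4·55, 4·46) = (220, 184).
Step 4: Order so x ≤ y and verify: 184² + 220² = 33856 + 48400 = 82256 = n. ✓

n = 82256 = 184² + 220² (one valid representation with x ≤ y).


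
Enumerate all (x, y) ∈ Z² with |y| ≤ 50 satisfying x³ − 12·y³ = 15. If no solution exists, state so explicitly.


The equation is x³ - 12y³ = 15. For fixed y, x³ = 12·y³ + 15, so a solution requires the RHS to be a perfect cube.
Strategy: iterate y from -50 to 50, compute RHS = 12·y³ + 15, and check whether it is a (positive or negative) perfect cube.
Check small values of y:
  y = 0: RHS = 15 is not a perfect cube.
  y = 1: RHS = 27 = (3)³ ⇒ x = 3 works.
  y = -1: RHS = 3 is not a perfect cube.
  y = 2: RHS = 111 is not a perfect cube.
  y = -2: RHS = -81 is not a perfect cube.
  y = 3: RHS = 339 is not a perfect cube.
  y = -3: RHS = -309 is not a perfect cube.
Continuing the search up to |y| = 50 finds no further solutions beyond those listed.
Collected solutions: (3, 1).

Solutions (with |y| ≤ 50): (3, 1).


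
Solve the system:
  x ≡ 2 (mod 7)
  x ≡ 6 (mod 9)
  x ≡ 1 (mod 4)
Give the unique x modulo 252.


Moduli 7, 9, 4 are pairwise coprime; by CRT there is a unique solution modulo M = 7 · 9 · 4 = 252.
Solve pairwise, accumulating the modulus:
  Start with x ≡ 2 (mod 7).
  Combine with x ≡ 6 (mod 9): since gcd(7, 9) = 1, we get a unique residue mod 63.
    Write x = 2 + 7·t and substitute into x ≡ 6 (mod 9): 7·t ≡ 6 − 2 = 4 (mod 9).
    The inverse of 7 mod 9 is 4 (since 7·4 = 28 = 3·9 + 1), so t ≡ 4·4 = 16 ≡ 7 (mod 9).
    Then x = 2 + 7·7 = 51, valid modulo lcm(7, 9) = 63: x ≡ 51 (mod 63).
  Combine with x ≡ 1 (mod 4): since gcd(63, 4) = 1, we get a unique residue mod 252.
    Write x = 51 + 63·t and substitute into x ≡ 1 (mod 4): 63·t ≡ 1 − 51 = -50 (mod 4).
    Reduce coefficients mod 4: 3·t ≡ 2 (mod 4).
    The inverse of 3 mod 4 is 3 (since 3·3 = 9 = 2·4 + 1), so t ≡ 3·2 = 6 ≡ 2 (mod 4).
    Then x = 51 + 63·2 = 177, valid modulo lcm(63, 4) = 252: x ≡ 177 (mod 252).
Verify: 177 mod 7 = 2 ✓, 177 mod 9 = 6 ✓, 177 mod 4 = 1 ✓.

x ≡ 177 (mod 252).


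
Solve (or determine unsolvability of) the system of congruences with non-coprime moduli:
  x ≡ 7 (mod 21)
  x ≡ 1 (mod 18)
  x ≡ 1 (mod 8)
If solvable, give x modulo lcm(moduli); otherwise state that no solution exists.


Moduli 21, 18, 8 are not pairwise coprime, so CRT works modulo lcm(m_i) when all pairwise compatibility conditions hold.
Pairwise compatibility: gcd(m_i, m_j) must divide a_i - a_j for every pair.
Merge one congruence at a time:
  Start: x ≡ 7 (mod 21).
  Combine with x ≡ 1 (mod 18): gcd(21, 18) = 3; 1 - 7 = -6, which IS divisible by 3, so compatible.
    Write x = 7 + 21·t and substitute into x ≡ 1 (mod 18): 21·t ≡ 1 − 7 = -6 (mod 18).
    Divide the congruence (and modulus) by g = 3: 7·t ≡ -2 (mod 6).
    Reduce coefficients mod 6: 1·t ≡ 4 (mod 6).
    So t ≡ 4 (mod 6).
    Then x = 7 + 21·4 = 91, valid modulo lcm(21, 18) = 126: x ≡ 91 (mod 126).
  Combine with x ≡ 1 (mod 8): gcd(126, 8) = 2; 1 - 91 = -90, which IS divisible by 2, so compatible.
    Write x = 91 + 126·t and substitute into x ≡ 1 (mod 8): 126·t ≡ 1 − 91 = -90 (mod 8).
    Divide the congruence (and modulus) by g = 2: 63·t ≡ -45 (mod 4).
    Reduce coefficients mod 4: 3·t ≡ 3 (mod 4).
    The inverse of 3 mod 4 is 3 (since 3·3 = 9 = 2·4 + 1), so t ≡ 3·3 = 9 ≡ 1 (mod 4).
    Then x = 91 + 126·1 = 217, valid modulo lcm(126, 8) = 504: x ≡ 217 (mod 504).
Verify: 217 mod 21 = 7, 217 mod 18 = 1, 217 mod 8 = 1.

x ≡ 217 (mod 504).


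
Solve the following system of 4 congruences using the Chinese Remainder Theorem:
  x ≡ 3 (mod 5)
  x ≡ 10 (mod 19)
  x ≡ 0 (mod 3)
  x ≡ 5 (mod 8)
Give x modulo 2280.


Product of moduli M = 5 · 19 · 3 · 8 = 2280.
Merge one congruence at a time:
  Start: x ≡ 3 (mod 5).
  Combine with x ≡ 10 (mod 19); new modulus lcm = 95.
    Write x = 3 + 5·t and substitute into x ≡ 10 (mod 19): 5·t ≡ 10 − 3 = 7 (mod 19).
    The inverse of 5 mod 19 is 4 (since 5·4 = 20 = 1·19 + 1), so t ≡ 4·7 = 28 ≡ 9 (mod 19).
    Then x = 3 + 5·9 = 48, valid modulo lcm(5, 19) = 95: x ≡ 48 (mod 95).
  Combine with x ≡ 0 (mod 3); new modulus lcm = 285.
    Write x = 48 + 95·t and substitute into x ≡ 0 (mod 3): 95·t ≡ 0 − 48 = -48 (mod 3).
    Reduce coefficients mod 3: 2·t ≡ 0 (mod 3).
    The inverse of 2 mod 3 is 2 (since 2·2 = 4 = 1·3 + 1), so t ≡ 2·0 = 0 ≡ 0 (mod 3).
    Then x = 48 + 95·0 = 48, valid modulo lcm(95, 3) = 285: x ≡ 48 (mod 285).
  Combine with x ≡ 5 (mod 8); new modulus lcm = 2280.
    Write x = 48 + 285·t and substitute into x ≡ 5 (mod 8): 285·t ≡ 5 − 48 = -43 (mod 8).
    Reduce coefficients mod 8: 5·t ≡ 5 (mod 8).
    The inverse of 5 mod 8 is 5 (since 5·5 = 25 = 3·8 + 1), so t ≡ 5·5 = 25 ≡ 1 (mod 8).
    Then x = 48 + 285·1 = 333, valid modulo lcm(285, 8) = 2280: x ≡ 333 (mod 2280).
Verify against each original: 333 mod 5 = 3, 333 mod 19 = 10, 333 mod 3 = 0, 333 mod 8 = 5.

x ≡ 333 (mod 2280).


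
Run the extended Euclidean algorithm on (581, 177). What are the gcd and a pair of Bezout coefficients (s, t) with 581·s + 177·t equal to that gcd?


Euclidean algorithm on (581, 177) — divide until remainder is 0:
  581 = 3 · 177 + 50
  177 = 3 · 50 + 27
  50 = 1 · 27 + 23
  27 = 1 · 23 + 4
  23 = 5 · 4 + 3
  4 = 1 · 3 + 1
  3 = 3 · 1 + 0
gcd(581, 177) = 1.
Track Bezout coefficients alongside the remainders: start with r₀ = 581 = a·1 + b·0 (s = 1, t = 0) and r₁ = 177 = a·0 + b·1 (s = 0, t = 1); each new remainder r_{k+1} = r_{k-1} − q_k·r_k inherits s_{k+1} = s_{k-1} − q_k·s_k, t_{k+1} = t_{k-1} − q_k·t_k, so r_k = a·s_k + b·t_k at every step:
  q = 3: r = 50, s = 1 − 3·0 = 1, t = 0 − 3·1 = -3  (check: 581·1 + 177·(-3) = 50)
  q = 3: r = 27, s = 0 − 3·1 = -3, t = 1 − 3·(-3) = 10  (check: 581·(-3) + 177·10 = 27)
  q = 1: r = 23, s = 1 − 1·(-3) = 4, t = -3 − 1·10 = -13  (check: 581·4 + 177·(-13) = 23)
  q = 1: r = 4, s = -3 − 1·4 = -7, t = 10 − 1·(-13) = 23  (check: 581·(-7) + 177·23 = 4)
  q = 5: r = 3, s = 4 − 5·(-7) = 39, t = -13 − 5·23 = -128  (check: 581·39 + 177·(-128) = 3)
  q = 1: r = 1, s = -7 − 1·39 = -46, t = 23 − 1·(-128) = 151  (check: 581·(-46) + 177·151 = 1)
The row with r = 1 (the gcd) gives the Bezout coefficients s = -46, t = 151.
Result: 581 · (-46) + 177 · (151) = 1.

gcd(581, 177) = 1; s = -46, t = 151 (check: 581·(-46) + 177·151 = 1).


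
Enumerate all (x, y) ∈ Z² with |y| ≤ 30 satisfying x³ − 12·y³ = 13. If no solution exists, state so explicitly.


The equation is x³ - 12y³ = 13. For fixed y, x³ = 12·y³ + 13, so a solution requires the RHS to be a perfect cube.
Strategy: iterate y from -30 to 30, compute RHS = 12·y³ + 13, and check whether it is a (positive or negative) perfect cube.
Check small values of y:
  y = 0: RHS = 13 is not a perfect cube.
  y = 1: RHS = 25 is not a perfect cube.
  y = -1: RHS = 1 = (1)³ ⇒ x = 1 works.
  y = 2: RHS = 109 is not a perfect cube.
  y = -2: RHS = -83 is not a perfect cube.
  y = 3: RHS = 337 is not a perfect cube.
  y = -3: RHS = -311 is not a perfect cube.
Continuing the search up to |y| = 30 finds no further solutions beyond those listed.
Collected solutions: (1, -1).

Solutions (with |y| ≤ 30): (1, -1).
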